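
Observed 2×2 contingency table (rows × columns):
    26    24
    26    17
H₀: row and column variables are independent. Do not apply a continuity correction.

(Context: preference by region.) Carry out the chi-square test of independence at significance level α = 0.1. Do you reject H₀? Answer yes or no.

reject H₀: no

Row totals [50, 43], col totals [52, 41], n=93
χ² = (26−27.96)²/27.96 + (24−22.04)²/22.04 + (26−24.04)²/24.04 + (17−18.96)²/18.96 = 0.6720
df = 1
p-value (upper-tail) = 0.41234
At α=0.1: p ≥ α → fail to reject H₀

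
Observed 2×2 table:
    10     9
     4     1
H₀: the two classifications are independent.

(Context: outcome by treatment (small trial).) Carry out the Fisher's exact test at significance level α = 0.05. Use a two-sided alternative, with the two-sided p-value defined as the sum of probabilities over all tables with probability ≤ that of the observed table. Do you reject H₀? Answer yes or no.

reject H₀: no

Margins: r₁=19, r₂=5, c₁=14, c₂=10, n=24
p_obs = C(19,10)·C(5,4)/C(24,14); sum pmf over tables with pmf ≤ p_obs
p-value (two-sided) = 0.35771
At α=0.05: p ≥ α → fail to reject H₀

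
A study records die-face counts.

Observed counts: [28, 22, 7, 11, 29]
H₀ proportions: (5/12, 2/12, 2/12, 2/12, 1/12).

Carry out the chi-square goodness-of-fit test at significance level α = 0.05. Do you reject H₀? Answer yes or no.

n = 97; E_i = n·p_i = [40.42, 16.17, 16.17, 16.17, 8.08]
χ² = (28−40.42)²/40.42 + (22−16.17)²/16.17 + (7−16.17)²/16.17 + (11−16.17)²/16.17 + (29−8.08)²/8.08 = 66.8928
df = 4
p-value (upper-tail) = 0.00000
At α=0.05: p < α → reject H₀

reject H₀: yes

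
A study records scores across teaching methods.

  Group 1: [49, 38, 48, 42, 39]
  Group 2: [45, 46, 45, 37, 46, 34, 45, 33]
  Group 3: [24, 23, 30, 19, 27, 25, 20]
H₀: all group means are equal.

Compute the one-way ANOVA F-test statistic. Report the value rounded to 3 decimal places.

test statistic = 30.540

Group means [43.20, 41.38, 24.00], grand mean 35.750
SSB = Σnᵢ(x̄ᵢ−x̄)² = 1497.075; SSW = ΣΣ(x−x̄ᵢ)² = 416.675
MSB = 1497.075/2 = 748.5375; MSW = 416.675/17 = 24.5103
F = MSB/MSW = 30.5397
df = (2, 17)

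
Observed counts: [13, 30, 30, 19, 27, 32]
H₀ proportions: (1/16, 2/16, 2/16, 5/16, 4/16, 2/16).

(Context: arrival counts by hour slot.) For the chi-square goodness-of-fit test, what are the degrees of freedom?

df = k − 1 = 6 − 1 = 5

degrees of freedom = 5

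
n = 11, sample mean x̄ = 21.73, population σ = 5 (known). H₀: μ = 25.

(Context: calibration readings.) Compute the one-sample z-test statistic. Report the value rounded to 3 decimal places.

SE = σ/√n = 5/√11 = 1.5076
z = (x̄−μ₀)/SE = (21.73−25)/1.5076 = -2.1691

test statistic = -2.169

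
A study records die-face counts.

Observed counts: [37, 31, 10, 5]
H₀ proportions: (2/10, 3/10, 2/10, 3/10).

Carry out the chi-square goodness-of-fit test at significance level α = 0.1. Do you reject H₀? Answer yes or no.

reject H₀: yes

n = 83; E_i = n·p_i = [16.60, 24.90, 16.60, 24.90]
χ² = (37−16.60)²/16.60 + (31−24.90)²/24.90 + (10−16.60)²/16.60 + (5−24.90)²/24.90 = 45.0924
df = 3
p-value (upper-tail) = 0.00000
At α=0.1: p < α → reject H₀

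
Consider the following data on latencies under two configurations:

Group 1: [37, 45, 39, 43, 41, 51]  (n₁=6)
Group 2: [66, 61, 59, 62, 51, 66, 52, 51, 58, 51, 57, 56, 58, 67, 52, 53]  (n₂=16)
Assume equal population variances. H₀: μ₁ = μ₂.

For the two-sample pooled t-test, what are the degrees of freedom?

degrees of freedom = 20

df = n₁ + n₂ − 2 = 6 + 16 − 2 = 20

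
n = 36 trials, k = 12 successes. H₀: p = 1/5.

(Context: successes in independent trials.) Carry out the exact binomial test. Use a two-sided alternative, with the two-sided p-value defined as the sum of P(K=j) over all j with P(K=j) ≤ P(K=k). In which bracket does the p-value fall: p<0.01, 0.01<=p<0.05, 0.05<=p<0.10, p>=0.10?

Exact binomial: n=36, k=12, p₀=1/5=0.2000
P(X=j) = C(n,j)·p₀^j·(1−p₀)^(n−j); p = Σ P(X=j) over j with P(X=j) ≤ P(X=12)
p-value (two-sided) = 0.05845
→ bracket: 0.05<=p<0.10

p-value bracket: 0.05<=p<0.10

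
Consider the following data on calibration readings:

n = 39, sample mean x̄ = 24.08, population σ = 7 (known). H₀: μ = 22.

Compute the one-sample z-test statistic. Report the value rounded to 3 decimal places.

test statistic = 1.856

SE = σ/√n = 7/√39 = 1.1209
z = (x̄−μ₀)/SE = (24.08−22)/1.1209 = 1.8557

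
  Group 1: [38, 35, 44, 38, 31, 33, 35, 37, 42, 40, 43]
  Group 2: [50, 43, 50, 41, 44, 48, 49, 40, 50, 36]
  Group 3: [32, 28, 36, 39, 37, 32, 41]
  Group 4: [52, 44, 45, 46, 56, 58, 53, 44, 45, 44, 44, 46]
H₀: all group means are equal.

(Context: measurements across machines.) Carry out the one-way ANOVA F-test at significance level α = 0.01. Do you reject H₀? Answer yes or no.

Group means [37.82, 45.10, 35.00, 48.08], grand mean 42.225
SSB = Σnᵢ(x̄ᵢ−x̄)² = 1073.522; SSW = ΣΣ(x−x̄ᵢ)² = 819.453
MSB = 1073.522/3 = 357.8407; MSW = 819.453/36 = 22.7626
F = MSB/MSW = 15.7206
df = (3, 36)
p-value (upper-tail) = 0.00000
At α=0.01: p < α → reject H₀

reject H₀: yes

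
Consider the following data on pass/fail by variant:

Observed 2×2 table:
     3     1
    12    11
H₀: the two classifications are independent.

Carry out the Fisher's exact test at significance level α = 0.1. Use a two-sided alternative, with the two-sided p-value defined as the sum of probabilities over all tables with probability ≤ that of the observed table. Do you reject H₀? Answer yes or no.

reject H₀: no

Margins: r₁=4, r₂=23, c₁=15, c₂=12, n=27
p_obs = C(4,3)·C(23,12)/C(27,15); sum pmf over tables with pmf ≤ p_obs
p-value (two-sided) = 0.60513
At α=0.1: p ≥ α → fail to reject H₀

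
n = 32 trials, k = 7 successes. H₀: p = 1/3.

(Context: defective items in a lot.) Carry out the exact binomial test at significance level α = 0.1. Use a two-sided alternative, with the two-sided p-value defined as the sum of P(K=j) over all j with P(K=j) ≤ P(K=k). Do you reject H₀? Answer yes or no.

reject H₀: no

Exact binomial: n=32, k=7, p₀=1/3=0.3333
P(X=j) = C(n,j)·p₀^j·(1−p₀)^(n−j); p = Σ P(X=j) over j with P(X=j) ≤ P(X=7)
p-value (two-sided) = 0.19300
At α=0.1: p ≥ α → fail to reject H₀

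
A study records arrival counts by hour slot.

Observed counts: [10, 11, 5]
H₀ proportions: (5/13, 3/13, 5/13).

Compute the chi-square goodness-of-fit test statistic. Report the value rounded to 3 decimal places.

n = 26; E_i = n·p_i = [10.00, 6.00, 10.00]
χ² = (10−10.00)²/10.00 + (11−6.00)²/6.00 + (5−10.00)²/10.00 = 6.6667
df = 2

test statistic = 6.667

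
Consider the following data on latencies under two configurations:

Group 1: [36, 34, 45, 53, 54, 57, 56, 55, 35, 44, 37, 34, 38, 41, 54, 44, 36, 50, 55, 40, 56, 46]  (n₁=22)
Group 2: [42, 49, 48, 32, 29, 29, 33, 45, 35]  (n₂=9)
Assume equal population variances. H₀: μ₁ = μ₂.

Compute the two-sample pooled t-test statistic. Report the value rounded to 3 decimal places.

x̄₁=45.455, s₁=8.433, n₁=22
x̄₂=38.000, s₂=8.047, n₂=9
s_p² = [21·8.433² + 8·8.047²]/29 = 69.3605
SE = √(s_p²·(1/22+1/9)) = 3.2954
t = (45.455−38.000)/3.2954 = 2.2621
df = 29

test statistic = 2.262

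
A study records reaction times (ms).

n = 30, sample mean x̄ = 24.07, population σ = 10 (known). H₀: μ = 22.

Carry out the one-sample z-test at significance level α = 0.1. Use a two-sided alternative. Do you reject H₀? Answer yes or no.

SE = σ/√n = 10/√30 = 1.8257
z = (x̄−μ₀)/SE = (24.07−22)/1.8257 = 1.1338
p-value (two-sided) = 0.25688
At α=0.1: p ≥ α → fail to reject H₀

reject H₀: no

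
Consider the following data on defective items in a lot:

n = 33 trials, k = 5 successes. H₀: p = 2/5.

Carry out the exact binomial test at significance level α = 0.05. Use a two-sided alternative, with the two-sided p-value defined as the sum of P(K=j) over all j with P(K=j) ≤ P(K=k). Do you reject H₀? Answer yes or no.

Exact binomial: n=33, k=5, p₀=2/5=0.4000
P(X=j) = C(n,j)·p₀^j·(1−p₀)^(n−j); p = Σ P(X=j) over j with P(X=j) ≤ P(X=5)
p-value (two-sided) = 0.00374
At α=0.05: p < α → reject H₀

reject H₀: yes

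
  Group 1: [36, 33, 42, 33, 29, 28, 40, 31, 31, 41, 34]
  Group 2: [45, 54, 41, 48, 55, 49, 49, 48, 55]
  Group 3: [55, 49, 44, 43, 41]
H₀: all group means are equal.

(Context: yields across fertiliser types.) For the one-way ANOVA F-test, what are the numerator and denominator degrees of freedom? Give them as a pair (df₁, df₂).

k = 3 groups, N = 25 total
df = (k−1, N−k) = (3−1, 25−3) = (2, 22)

degrees of freedom = [2, 22]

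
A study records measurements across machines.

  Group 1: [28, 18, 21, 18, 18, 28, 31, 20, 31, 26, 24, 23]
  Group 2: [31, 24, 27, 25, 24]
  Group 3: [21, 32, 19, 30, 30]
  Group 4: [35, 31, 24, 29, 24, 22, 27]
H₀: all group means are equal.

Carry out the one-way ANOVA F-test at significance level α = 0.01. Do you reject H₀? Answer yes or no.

reject H₀: no

Group means [23.83, 26.20, 26.40, 27.43], grand mean 25.552
SSB = Σnᵢ(x̄ᵢ−x̄)² = 65.791; SSW = ΣΣ(x−x̄ᵢ)² = 569.381
MSB = 65.791/3 = 21.9305; MSW = 569.381/25 = 22.7752
F = MSB/MSW = 0.9629
df = (3, 25)
p-value (upper-tail) = 0.42565
At α=0.01: p ≥ α → fail to reject H₀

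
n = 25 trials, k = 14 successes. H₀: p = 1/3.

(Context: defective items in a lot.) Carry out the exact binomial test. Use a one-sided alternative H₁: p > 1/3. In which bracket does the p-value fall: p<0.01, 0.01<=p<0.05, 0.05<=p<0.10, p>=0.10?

p-value bracket: 0.01<=p<0.05

Exact binomial: n=25, k=14, p₀=1/3=0.3333
P(X≥14) from Σ C(n,i)·p₀^i·(1−p₀)^(n−i)
p-value (one-sided, H₁ greater) = 0.01637
→ bracket: 0.01<=p<0.05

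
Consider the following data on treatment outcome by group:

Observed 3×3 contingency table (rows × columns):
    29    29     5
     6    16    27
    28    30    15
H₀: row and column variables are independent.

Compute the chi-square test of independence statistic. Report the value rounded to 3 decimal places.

Row totals [63, 49, 73], col totals [63, 75, 47], n=185
χ² = (29−21.45)²/21.45 + (29−25.54)²/25.54 + (5−16.01)²/16.01 + (6−16.69)²/16.69 + (16−19.86)²/19.86 + (27−12.45)²/12.45 + (28−24.86)²/24.86 + (30−29.59)²/29.59 + (15−18.55)²/18.55 = 36.3754
df = 4

test statistic = 36.375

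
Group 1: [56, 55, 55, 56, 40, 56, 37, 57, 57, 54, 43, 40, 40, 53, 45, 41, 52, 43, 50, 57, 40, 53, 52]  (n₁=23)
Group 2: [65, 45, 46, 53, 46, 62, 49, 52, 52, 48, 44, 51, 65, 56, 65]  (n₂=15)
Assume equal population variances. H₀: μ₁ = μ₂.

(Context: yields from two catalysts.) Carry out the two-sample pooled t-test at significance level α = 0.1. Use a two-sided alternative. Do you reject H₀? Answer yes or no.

x̄₁=49.217, s₁=7.090, n₁=23
x̄₂=53.267, s₂=7.611, n₂=15
s_p² = [22·7.090² + 14·7.611²]/36 = 53.2457
SE = √(s_p²·(1/23+1/15)) = 2.4217
t = (49.217−53.267)/2.4217 = -1.6721
df = 36
p-value (two-sided) = 0.10318
At α=0.1: p ≥ α → fail to reject H₀

reject H₀: no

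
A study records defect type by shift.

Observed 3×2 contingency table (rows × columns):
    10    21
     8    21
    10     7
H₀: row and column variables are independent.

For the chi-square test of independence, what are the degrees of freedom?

df = (r−1)(c−1) = (3−1)·(2−1) = 2

degrees of freedom = 2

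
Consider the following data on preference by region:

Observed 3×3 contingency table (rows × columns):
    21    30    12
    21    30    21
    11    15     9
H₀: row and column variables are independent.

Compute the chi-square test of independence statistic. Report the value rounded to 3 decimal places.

test statistic = 1.884

Row totals [63, 72, 35], col totals [53, 75, 42], n=170
χ² = (21−19.64)²/19.64 + (30−27.79)²/27.79 + (12−15.56)²/15.56 + (21−22.45)²/22.45 + (30−31.76)²/31.76 + (21−17.79)²/17.79 + (11−10.91)²/10.91 + (15−15.44)²/15.44 + (9−8.65)²/8.65 = 1.8844
df = 4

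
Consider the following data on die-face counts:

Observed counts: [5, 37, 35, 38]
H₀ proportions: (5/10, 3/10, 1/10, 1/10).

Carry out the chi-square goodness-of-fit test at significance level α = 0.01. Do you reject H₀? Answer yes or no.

n = 115; E_i = n·p_i = [57.50, 34.50, 11.50, 11.50]
χ² = (5−57.50)²/57.50 + (37−34.50)²/34.50 + (35−11.50)²/11.50 + (38−11.50)²/11.50 = 157.2029
df = 3
p-value (upper-tail) = 0.00000
At α=0.01: p < α → reject H₀

reject H₀: yes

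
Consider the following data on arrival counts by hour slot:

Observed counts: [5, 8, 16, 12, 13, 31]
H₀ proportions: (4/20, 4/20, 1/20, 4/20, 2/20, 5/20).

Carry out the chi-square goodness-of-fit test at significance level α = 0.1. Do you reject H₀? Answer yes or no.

reject H₀: yes

n = 85; E_i = n·p_i = [17.00, 17.00, 4.25, 17.00, 8.50, 21.25]
χ² = (5−17.00)²/17.00 + (8−17.00)²/17.00 + (16−4.25)²/4.25 + (12−17.00)²/17.00 + (13−8.50)²/8.50 + (31−21.25)²/21.25 = 54.0471
df = 5
p-value (upper-tail) = 0.00000
At α=0.1: p < α → reject H₀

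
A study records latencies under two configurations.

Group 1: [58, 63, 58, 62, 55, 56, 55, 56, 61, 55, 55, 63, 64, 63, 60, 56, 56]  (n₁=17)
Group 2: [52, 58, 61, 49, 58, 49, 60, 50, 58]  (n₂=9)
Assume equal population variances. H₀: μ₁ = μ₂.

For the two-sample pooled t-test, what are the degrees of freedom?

degrees of freedom = 24

df = n₁ + n₂ − 2 = 17 + 9 − 2 = 24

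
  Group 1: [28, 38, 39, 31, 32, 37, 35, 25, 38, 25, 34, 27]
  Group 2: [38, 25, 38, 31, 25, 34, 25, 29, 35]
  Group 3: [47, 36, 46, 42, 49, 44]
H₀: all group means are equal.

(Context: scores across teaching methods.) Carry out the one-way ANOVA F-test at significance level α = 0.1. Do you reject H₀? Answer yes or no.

reject H₀: yes

Group means [32.42, 31.11, 44.00], grand mean 34.556
SSB = Σnᵢ(x̄ᵢ−x̄)² = 696.861; SSW = ΣΣ(x−x̄ᵢ)² = 637.806
MSB = 696.861/2 = 348.4306; MSW = 637.806/24 = 26.5752
F = MSB/MSW = 13.1111
df = (2, 24)
p-value (upper-tail) = 0.00014
At α=0.1: p < α → reject H₀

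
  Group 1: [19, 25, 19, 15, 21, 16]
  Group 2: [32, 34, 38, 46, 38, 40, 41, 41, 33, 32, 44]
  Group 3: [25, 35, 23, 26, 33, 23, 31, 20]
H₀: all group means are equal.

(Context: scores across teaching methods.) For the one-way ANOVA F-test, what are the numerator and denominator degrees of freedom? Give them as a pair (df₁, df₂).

degrees of freedom = [2, 22]

k = 3 groups, N = 25 total
df = (k−1, N−k) = (3−1, 25−3) = (2, 22)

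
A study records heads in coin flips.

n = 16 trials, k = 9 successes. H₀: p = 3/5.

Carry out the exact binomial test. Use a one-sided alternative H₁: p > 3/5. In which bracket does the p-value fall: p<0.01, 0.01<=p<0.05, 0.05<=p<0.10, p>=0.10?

Exact binomial: n=16, k=9, p₀=3/5=0.6000
P(X≥9) from Σ C(n,i)·p₀^i·(1−p₀)^(n−i)
p-value (one-sided, H₁ greater) = 0.71606
→ bracket: p>=0.10

p-value bracket: p>=0.10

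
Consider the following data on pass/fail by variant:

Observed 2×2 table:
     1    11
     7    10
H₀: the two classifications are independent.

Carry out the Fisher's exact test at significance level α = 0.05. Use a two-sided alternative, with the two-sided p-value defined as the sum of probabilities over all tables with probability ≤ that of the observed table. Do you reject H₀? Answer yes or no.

Margins: r₁=12, r₂=17, c₁=8, c₂=21, n=29
p_obs = C(12,1)·C(17,7)/C(29,8); sum pmf over tables with pmf ≤ p_obs
p-value (two-sided) = 0.09257
At α=0.05: p ≥ α → fail to reject H₀

reject H₀: no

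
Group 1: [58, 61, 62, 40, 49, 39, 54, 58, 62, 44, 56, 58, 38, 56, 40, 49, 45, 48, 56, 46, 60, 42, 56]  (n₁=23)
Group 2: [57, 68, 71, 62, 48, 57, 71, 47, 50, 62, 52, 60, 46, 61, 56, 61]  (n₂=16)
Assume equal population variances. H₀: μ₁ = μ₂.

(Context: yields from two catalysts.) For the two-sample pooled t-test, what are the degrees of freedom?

df = n₁ + n₂ − 2 = 23 + 16 − 2 = 37

degrees of freedom = 37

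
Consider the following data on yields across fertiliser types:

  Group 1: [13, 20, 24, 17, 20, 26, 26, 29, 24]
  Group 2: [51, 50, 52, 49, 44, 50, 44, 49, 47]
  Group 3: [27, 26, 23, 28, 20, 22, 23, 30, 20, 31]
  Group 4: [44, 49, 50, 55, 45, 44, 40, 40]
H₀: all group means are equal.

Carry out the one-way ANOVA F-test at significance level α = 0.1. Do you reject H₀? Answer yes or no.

Group means [22.11, 48.44, 25.00, 45.88], grand mean 34.778
SSB = Σnᵢ(x̄ᵢ−x̄)² = 5066.236; SSW = ΣΣ(x−x̄ᵢ)² = 597.986
MSB = 5066.236/3 = 1688.7454; MSW = 597.986/32 = 18.6871
F = MSB/MSW = 90.3697
df = (3, 32)
p-value (upper-tail) = 0.00000
At α=0.1: p < α → reject H₀

reject H₀: yes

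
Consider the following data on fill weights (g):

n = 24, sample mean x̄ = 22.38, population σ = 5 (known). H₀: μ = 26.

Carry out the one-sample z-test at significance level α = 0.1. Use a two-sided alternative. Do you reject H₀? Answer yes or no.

reject H₀: yes

SE = σ/√n = 5/√24 = 1.0206
z = (x̄−μ₀)/SE = (22.38−26)/1.0206 = -3.5469
p-value (two-sided) = 0.00039
At α=0.1: p < α → reject H₀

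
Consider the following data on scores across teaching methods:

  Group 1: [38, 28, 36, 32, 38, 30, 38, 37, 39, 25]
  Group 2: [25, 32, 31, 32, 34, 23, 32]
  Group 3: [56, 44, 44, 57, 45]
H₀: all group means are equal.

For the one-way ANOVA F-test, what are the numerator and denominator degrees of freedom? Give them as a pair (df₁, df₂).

k = 3 groups, N = 22 total
df = (k−1, N−k) = (3−1, 22−3) = (2, 19)

degrees of freedom = [2, 19]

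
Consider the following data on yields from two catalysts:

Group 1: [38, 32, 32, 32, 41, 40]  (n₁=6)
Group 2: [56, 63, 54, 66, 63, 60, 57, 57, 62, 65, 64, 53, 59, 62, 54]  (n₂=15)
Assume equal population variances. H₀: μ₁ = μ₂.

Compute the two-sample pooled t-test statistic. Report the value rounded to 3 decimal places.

x̄₁=35.833, s₁=4.309, n₁=6
x̄₂=59.667, s₂=4.287, n₂=15
s_p² = [5·4.309² + 14·4.287²]/19 = 18.4298
SE = √(s_p²·(1/6+1/15)) = 2.0737
t = (35.833−59.667)/2.0737 = -11.4931
df = 19

test statistic = -11.493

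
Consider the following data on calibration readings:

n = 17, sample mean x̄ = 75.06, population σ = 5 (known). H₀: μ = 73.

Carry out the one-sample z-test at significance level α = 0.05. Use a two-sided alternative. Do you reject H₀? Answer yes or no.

reject H₀: no

SE = σ/√n = 5/√17 = 1.2127
z = (x̄−μ₀)/SE = (75.06−73)/1.2127 = 1.6987
p-value (two-sided) = 0.08937
At α=0.05: p ≥ α → fail to reject H₀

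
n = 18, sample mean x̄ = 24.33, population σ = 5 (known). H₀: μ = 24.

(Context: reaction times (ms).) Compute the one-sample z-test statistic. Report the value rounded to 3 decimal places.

test statistic = 0.280

SE = σ/√n = 5/√18 = 1.1785
z = (x̄−μ₀)/SE = (24.33−24)/1.1785 = 0.2800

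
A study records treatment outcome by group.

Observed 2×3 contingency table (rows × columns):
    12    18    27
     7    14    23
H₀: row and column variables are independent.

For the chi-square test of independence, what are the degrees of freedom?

df = (r−1)(c−1) = (2−1)·(3−1) = 2

degrees of freedom = 2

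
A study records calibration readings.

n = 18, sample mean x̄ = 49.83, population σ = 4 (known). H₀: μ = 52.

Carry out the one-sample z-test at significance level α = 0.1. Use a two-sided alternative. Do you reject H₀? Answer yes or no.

reject H₀: yes

SE = σ/√n = 4/√18 = 0.9428
z = (x̄−μ₀)/SE = (49.83−52)/0.9428 = -2.3016
p-value (two-sided) = 0.02136
At α=0.1: p < α → reject H₀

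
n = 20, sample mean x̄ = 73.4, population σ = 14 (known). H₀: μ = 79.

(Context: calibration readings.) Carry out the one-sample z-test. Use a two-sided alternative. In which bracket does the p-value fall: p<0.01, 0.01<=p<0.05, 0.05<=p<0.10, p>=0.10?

SE = σ/√n = 14/√20 = 3.1305
z = (x̄−μ₀)/SE = (73.4−79)/3.1305 = -1.7889
p-value (two-sided) = 0.07364
→ bracket: 0.05<=p<0.10

p-value bracket: 0.05<=p<0.10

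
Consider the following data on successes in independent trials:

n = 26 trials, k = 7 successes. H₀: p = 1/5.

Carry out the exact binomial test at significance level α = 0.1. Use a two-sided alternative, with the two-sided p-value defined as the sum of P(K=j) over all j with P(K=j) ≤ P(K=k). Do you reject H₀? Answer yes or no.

Exact binomial: n=26, k=7, p₀=1/5=0.2000
P(X=j) = C(n,j)·p₀^j·(1−p₀)^(n−j); p = Σ P(X=j) over j with P(X=j) ≤ P(X=7)
p-value (two-sided) = 0.33669
At α=0.1: p ≥ α → fail to reject H₀

reject H₀: no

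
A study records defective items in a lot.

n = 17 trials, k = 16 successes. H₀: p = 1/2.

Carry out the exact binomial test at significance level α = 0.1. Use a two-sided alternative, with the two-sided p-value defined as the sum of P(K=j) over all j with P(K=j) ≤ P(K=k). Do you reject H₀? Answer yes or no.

Exact binomial: n=17, k=16, p₀=1/2=0.5000
P(X=j) = C(n,j)·p₀^j·(1−p₀)^(n−j); p = Σ P(X=j) over j with P(X=j) ≤ P(X=16)
p-value (two-sided) = 0.00027
At α=0.1: p < α → reject H₀

reject H₀: yes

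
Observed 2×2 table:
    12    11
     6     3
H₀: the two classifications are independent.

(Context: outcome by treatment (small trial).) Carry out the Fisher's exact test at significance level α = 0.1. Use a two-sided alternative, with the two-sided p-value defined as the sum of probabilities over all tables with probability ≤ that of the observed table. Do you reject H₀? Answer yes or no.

Margins: r₁=23, r₂=9, c₁=18, c₂=14, n=32
p_obs = C(23,12)·C(9,6)/C(32,18); sum pmf over tables with pmf ≤ p_obs
p-value (two-sided) = 0.69423
At α=0.1: p ≥ α → fail to reject H₀

reject H₀: no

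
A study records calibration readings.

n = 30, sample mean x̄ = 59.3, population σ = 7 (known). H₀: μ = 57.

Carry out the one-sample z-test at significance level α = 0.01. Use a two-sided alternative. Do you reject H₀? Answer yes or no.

reject H₀: no

SE = σ/√n = 7/√30 = 1.2780
z = (x̄−μ₀)/SE = (59.3−57)/1.2780 = 1.7997
p-value (two-sided) = 0.07191
At α=0.01: p ≥ α → fail to reject H₀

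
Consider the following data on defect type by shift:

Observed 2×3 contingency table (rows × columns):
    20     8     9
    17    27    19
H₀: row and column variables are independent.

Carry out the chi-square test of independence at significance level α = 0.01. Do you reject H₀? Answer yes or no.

reject H₀: no

Row totals [37, 63], col totals [37, 35, 28], n=100
χ² = (20−13.69)²/13.69 + (8−12.95)²/12.95 + (9−10.36)²/10.36 + (17−23.31)²/23.31 + (27−22.05)²/22.05 + (19−17.64)²/17.64 = 7.9032
df = 2
p-value (upper-tail) = 0.01922
At α=0.01: p ≥ α → fail to reject H₀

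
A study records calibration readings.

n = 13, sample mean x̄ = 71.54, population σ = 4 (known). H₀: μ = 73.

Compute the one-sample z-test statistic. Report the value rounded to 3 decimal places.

SE = σ/√n = 4/√13 = 1.1094
z = (x̄−μ₀)/SE = (71.54−73)/1.1094 = -1.3160

test statistic = -1.316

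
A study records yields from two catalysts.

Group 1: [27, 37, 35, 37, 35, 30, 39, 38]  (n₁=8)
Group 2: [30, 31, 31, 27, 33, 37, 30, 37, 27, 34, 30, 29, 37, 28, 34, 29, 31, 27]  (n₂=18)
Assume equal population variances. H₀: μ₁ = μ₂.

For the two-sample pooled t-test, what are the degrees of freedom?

df = n₁ + n₂ − 2 = 8 + 18 − 2 = 24

degrees of freedom = 24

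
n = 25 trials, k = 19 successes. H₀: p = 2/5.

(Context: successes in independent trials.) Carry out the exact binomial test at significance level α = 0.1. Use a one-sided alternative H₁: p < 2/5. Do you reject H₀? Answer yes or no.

reject H₀: no

Exact binomial: n=25, k=19, p₀=2/5=0.4000
P(X≤19) from Σ C(n,i)·p₀^i·(1−p₀)^(n−i)
p-value (one-sided, H₁ less) = 0.99995
At α=0.1: p ≥ α → fail to reject H₀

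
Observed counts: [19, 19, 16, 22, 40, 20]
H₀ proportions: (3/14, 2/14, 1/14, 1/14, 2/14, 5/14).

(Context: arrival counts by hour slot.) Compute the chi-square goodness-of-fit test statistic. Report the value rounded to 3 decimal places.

test statistic = 61.733

n = 136; E_i = n·p_i = [29.14, 19.43, 9.71, 9.71, 19.43, 48.57]
χ² = (19−29.14)²/29.14 + (19−19.43)²/19.43 + (16−9.71)²/9.71 + (22−9.71)²/9.71 + (40−19.43)²/19.43 + (20−48.57)²/48.57 = 61.7328
df = 5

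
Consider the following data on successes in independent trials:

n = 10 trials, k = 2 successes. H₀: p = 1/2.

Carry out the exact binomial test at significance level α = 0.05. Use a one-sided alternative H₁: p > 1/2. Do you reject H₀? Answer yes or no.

Exact binomial: n=10, k=2, p₀=1/2=0.5000
P(X≥2) from Σ C(n,i)·p₀^i·(1−p₀)^(n−i)
p-value (one-sided, H₁ greater) = 0.98926
At α=0.05: p ≥ α → fail to reject H₀

reject H₀: no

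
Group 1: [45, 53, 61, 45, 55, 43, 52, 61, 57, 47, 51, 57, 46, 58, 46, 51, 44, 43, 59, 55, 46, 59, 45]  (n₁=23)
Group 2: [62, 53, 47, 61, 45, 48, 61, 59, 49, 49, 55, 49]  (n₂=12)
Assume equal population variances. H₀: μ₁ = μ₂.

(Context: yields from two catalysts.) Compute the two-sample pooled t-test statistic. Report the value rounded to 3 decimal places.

x̄₁=51.261, s₁=6.254, n₁=23
x̄₂=53.167, s₂=6.191, n₂=12
s_p² = [22·6.254² + 11·6.191²]/33 = 38.8516
SE = √(s_p²·(1/23+1/12)) = 2.2196
t = (51.261−53.167)/2.2196 = -0.8586
df = 33

test statistic = -0.859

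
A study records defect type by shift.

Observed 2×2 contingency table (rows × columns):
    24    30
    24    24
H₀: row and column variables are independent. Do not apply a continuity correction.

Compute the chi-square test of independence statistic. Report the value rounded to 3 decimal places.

test statistic = 0.315

Row totals [54, 48], col totals [48, 54], n=102
χ² = (24−25.41)²/25.41 + (30−28.59)²/28.59 + (24−22.59)²/22.59 + (24−25.41)²/25.41 = 0.3148
df = 1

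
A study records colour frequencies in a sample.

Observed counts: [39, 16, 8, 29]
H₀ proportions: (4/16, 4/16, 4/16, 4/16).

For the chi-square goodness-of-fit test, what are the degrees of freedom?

df = k − 1 = 4 − 1 = 3

degrees of freedom = 3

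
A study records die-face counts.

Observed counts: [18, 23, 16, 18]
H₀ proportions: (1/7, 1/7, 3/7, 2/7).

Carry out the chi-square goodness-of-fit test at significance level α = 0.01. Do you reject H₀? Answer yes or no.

reject H₀: yes

n = 75; E_i = n·p_i = [10.71, 10.71, 32.14, 21.43]
χ² = (18−10.71)²/10.71 + (23−10.71)²/10.71 + (16−32.14)²/32.14 + (18−21.43)²/21.43 = 27.6978
df = 3
p-value (upper-tail) = 0.00000
At α=0.01: p < α → reject H₀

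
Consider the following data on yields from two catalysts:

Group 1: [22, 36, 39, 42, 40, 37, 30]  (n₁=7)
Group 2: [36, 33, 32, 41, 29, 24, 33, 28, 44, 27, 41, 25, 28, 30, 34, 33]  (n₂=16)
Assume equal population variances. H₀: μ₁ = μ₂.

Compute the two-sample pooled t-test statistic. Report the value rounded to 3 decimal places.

x̄₁=35.143, s₁=6.939, n₁=7
x̄₂=32.375, s₂=5.830, n₂=16
s_p² = [6·6.939² + 15·5.830²]/21 = 38.0289
SE = √(s_p²·(1/7+1/16)) = 2.7945
t = (35.143−32.375)/2.7945 = 0.9904
df = 21

test statistic = 0.990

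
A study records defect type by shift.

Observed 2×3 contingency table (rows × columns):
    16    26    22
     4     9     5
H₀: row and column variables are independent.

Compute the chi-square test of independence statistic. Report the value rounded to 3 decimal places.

Row totals [64, 18], col totals [20, 35, 27], n=82
χ² = (16−15.61)²/15.61 + (26−27.32)²/27.32 + (22−21.07)²/21.07 + (4−4.39)²/4.39 + (9−7.68)²/7.68 + (5−5.93)²/5.93 = 0.5194
df = 2

test statistic = 0.519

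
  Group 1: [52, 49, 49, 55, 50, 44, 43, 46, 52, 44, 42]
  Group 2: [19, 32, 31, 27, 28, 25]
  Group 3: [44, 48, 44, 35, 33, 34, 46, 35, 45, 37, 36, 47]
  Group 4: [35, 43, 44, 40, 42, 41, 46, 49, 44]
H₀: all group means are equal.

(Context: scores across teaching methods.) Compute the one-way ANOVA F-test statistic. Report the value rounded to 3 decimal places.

test statistic = 24.883

Group means [47.82, 27.00, 40.33, 42.67], grand mean 40.947
SSB = Σnᵢ(x̄ᵢ−x̄)² = 1717.592; SSW = ΣΣ(x−x̄ᵢ)² = 782.303
MSB = 1717.592/3 = 572.5306; MSW = 782.303/34 = 23.0089
F = MSB/MSW = 24.8830
df = (3, 34)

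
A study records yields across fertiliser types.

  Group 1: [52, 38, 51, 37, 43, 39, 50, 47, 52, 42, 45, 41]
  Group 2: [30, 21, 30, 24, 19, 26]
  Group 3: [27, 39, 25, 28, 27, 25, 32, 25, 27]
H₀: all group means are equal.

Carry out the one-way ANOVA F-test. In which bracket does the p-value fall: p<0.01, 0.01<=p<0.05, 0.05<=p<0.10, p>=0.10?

Group means [44.75, 25.00, 28.33], grand mean 34.889
SSB = Σnᵢ(x̄ᵢ−x̄)² = 2140.417; SSW = ΣΣ(x−x̄ᵢ)² = 610.250
MSB = 2140.417/2 = 1070.2083; MSW = 610.250/24 = 25.4271
F = MSB/MSW = 42.0893
df = (2, 24)
p-value (upper-tail) = 0.00000
→ bracket: p<0.01

p-value bracket: p<0.01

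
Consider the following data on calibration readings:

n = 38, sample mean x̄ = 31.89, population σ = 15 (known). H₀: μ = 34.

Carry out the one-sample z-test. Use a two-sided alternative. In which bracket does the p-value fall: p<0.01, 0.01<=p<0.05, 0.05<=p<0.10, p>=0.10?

p-value bracket: p>=0.10

SE = σ/√n = 15/√38 = 2.4333
z = (x̄−μ₀)/SE = (31.89−34)/2.4333 = -0.8671
p-value (two-sided) = 0.38587
→ bracket: p>=0.10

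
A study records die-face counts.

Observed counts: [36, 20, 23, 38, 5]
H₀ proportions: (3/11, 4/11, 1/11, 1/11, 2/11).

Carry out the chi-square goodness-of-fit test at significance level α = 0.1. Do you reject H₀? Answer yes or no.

reject H₀: yes

n = 122; E_i = n·p_i = [33.27, 44.36, 11.09, 11.09, 22.18]
χ² = (36−33.27)²/33.27 + (20−44.36)²/44.36 + (23−11.09)²/11.09 + (38−11.09)²/11.09 + (5−22.18)²/22.18 = 104.9877
df = 4
p-value (upper-tail) = 0.00000
At α=0.1: p < α → reject H₀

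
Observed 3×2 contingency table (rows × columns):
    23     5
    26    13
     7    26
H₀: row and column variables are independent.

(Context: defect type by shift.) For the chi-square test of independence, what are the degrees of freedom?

df = (r−1)(c−1) = (3−1)·(2−1) = 2

degrees of freedom = 2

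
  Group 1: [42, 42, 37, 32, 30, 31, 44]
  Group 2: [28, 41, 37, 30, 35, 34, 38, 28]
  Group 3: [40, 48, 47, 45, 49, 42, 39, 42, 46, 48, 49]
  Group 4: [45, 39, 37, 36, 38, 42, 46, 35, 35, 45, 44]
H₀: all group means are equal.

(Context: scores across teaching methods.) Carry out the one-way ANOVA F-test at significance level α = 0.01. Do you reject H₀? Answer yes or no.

Group means [36.86, 33.88, 45.00, 40.18], grand mean 39.622
SSB = Σnᵢ(x̄ᵢ−x̄)² = 639.334; SSW = ΣΣ(x−x̄ᵢ)² = 691.369
MSB = 639.334/3 = 213.1114; MSW = 691.369/33 = 20.9506
F = MSB/MSW = 10.1721
df = (3, 33)
p-value (upper-tail) = 0.00007
At α=0.01: p < α → reject H₀

reject H₀: yes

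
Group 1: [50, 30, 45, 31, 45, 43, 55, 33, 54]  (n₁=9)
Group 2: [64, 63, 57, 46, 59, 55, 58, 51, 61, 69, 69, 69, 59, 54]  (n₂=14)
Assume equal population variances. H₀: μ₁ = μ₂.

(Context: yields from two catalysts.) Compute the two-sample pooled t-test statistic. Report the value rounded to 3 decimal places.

test statistic = -4.862

x̄₁=42.889, s₁=9.584, n₁=9
x̄₂=59.571, s₂=6.903, n₂=14
s_p² = [8·9.584² + 13·6.903²]/21 = 64.4913
SE = √(s_p²·(1/9+1/14)) = 3.4311
t = (42.889−59.571)/3.4311 = -4.8622
df = 21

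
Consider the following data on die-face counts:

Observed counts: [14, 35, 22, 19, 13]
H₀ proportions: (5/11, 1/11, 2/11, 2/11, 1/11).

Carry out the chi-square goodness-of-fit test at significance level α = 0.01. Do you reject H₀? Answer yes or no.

reject H₀: yes

n = 103; E_i = n·p_i = [46.82, 9.36, 18.73, 18.73, 9.36]
χ² = (14−46.82)²/46.82 + (35−9.36)²/9.36 + (22−18.73)²/18.73 + (19−18.73)²/18.73 + (13−9.36)²/9.36 = 95.1816
df = 4
p-value (upper-tail) = 0.00000
At α=0.01: p < α → reject H₀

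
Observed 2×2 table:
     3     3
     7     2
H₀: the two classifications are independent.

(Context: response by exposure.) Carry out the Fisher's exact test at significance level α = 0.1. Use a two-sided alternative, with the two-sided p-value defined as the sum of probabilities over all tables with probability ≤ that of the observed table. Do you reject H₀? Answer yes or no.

Margins: r₁=6, r₂=9, c₁=10, c₂=5, n=15
p_obs = C(6,3)·C(9,7)/C(15,10); sum pmf over tables with pmf ≤ p_obs
p-value (two-sided) = 0.32867
At α=0.1: p ≥ α → fail to reject H₀

reject H₀: no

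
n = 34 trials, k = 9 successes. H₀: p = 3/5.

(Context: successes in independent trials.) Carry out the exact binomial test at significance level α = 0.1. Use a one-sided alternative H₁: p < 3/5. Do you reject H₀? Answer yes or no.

Exact binomial: n=34, k=9, p₀=3/5=0.6000
P(X≤9) from Σ C(n,i)·p₀^i·(1−p₀)^(n−i)
p-value (one-sided, H₁ less) = 0.00008
At α=0.1: p < α → reject H₀

reject H₀: yes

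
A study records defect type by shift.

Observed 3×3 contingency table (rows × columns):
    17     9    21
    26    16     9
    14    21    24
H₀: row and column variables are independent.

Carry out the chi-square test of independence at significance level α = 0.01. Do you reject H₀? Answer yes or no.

Row totals [47, 51, 59], col totals [57, 46, 54], n=157
χ² = (17−17.06)²/17.06 + (9−13.77)²/13.77 + (21−16.17)²/16.17 + (26−18.52)²/18.52 + (16−14.94)²/14.94 + (9−17.54)²/17.54 + (14−21.42)²/21.42 + (21−17.29)²/17.29 + (24−20.29)²/20.29 = 14.4030
df = 4
p-value (upper-tail) = 0.00611
At α=0.01: p < α → reject H₀

reject H₀: yes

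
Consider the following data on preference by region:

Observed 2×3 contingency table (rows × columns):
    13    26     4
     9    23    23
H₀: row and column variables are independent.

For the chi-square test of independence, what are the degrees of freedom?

degrees of freedom = 2

df = (r−1)(c−1) = (2−1)·(3−1) = 2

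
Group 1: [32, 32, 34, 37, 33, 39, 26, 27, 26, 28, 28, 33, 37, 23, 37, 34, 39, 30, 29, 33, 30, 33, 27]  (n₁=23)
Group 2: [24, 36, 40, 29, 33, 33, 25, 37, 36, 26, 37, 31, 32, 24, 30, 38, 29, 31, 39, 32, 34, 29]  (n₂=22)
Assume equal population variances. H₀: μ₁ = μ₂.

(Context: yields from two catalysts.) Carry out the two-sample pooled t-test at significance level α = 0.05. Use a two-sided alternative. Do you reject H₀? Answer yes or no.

x̄₁=31.609, s₁=4.439, n₁=23
x̄₂=32.045, s₂=4.796, n₂=22
s_p² = [22·4.439² + 21·4.796²]/43 = 21.3124
SE = √(s_p²·(1/23+1/22)) = 1.3767
t = (31.609−32.045)/1.3767 = -0.3172
df = 43
p-value (two-sided) = 0.75259
At α=0.05: p ≥ α → fail to reject H₀

reject H₀: no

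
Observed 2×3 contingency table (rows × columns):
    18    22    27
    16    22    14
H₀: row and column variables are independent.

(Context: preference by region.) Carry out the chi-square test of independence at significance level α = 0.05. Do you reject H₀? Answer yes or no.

Row totals [67, 52], col totals [34, 44, 41], n=119
χ² = (18−19.14)²/19.14 + (22−24.77)²/24.77 + (27−23.08)²/23.08 + (16−14.86)²/14.86 + (22−19.23)²/19.23 + (14−17.92)²/17.92 = 2.3868
df = 2
p-value (upper-tail) = 0.30319
At α=0.05: p ≥ α → fail to reject H₀

reject H₀: no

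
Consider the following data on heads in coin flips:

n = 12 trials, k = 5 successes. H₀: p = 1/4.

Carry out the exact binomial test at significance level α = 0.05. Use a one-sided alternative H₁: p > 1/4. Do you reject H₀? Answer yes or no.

reject H₀: no

Exact binomial: n=12, k=5, p₀=1/4=0.2500
P(X≥5) from Σ C(n,i)·p₀^i·(1−p₀)^(n−i)
p-value (one-sided, H₁ greater) = 0.15764
At α=0.05: p ≥ α → fail to reject H₀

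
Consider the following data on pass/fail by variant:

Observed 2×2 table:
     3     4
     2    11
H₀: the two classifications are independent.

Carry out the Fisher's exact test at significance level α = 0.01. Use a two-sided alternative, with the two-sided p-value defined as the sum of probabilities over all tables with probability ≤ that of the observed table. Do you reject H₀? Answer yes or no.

reject H₀: no

Margins: r₁=7, r₂=13, c₁=5, c₂=15, n=20
p_obs = C(7,3)·C(13,2)/C(20,5); sum pmf over tables with pmf ≤ p_obs
p-value (two-sided) = 0.28980
At α=0.01: p ≥ α → fail to reject H₀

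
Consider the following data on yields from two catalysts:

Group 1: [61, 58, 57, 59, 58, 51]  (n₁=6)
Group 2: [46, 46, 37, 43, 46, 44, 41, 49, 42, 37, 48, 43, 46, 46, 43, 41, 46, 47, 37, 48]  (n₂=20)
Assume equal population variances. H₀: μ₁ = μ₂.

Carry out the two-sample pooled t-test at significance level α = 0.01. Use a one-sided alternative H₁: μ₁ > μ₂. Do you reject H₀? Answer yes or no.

x̄₁=57.333, s₁=3.386, n₁=6
x̄₂=43.800, s₂=3.708, n₂=20
s_p² = [5·3.386² + 19·3.708²]/24 = 13.2722
SE = √(s_p²·(1/6+1/20)) = 1.6958
t = (57.333−43.800)/1.6958 = 7.9806
df = 24
p-value (one-sided, H₁ greater) = 0.00000
At α=0.01: p < α → reject H₀

reject H₀: yes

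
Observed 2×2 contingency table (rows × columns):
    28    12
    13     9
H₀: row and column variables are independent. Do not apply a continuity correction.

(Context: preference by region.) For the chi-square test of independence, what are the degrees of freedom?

degrees of freedom = 1

df = (r−1)(c−1) = (2−1)·(2−1) = 1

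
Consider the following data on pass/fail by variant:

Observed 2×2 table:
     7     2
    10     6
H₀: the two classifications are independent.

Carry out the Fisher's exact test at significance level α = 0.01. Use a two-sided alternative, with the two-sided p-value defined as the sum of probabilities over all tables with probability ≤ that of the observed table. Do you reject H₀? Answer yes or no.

reject H₀: no

Margins: r₁=9, r₂=16, c₁=17, c₂=8, n=25
p_obs = C(9,7)·C(16,10)/C(25,17); sum pmf over tables with pmf ≤ p_obs
p-value (two-sided) = 0.66076
At α=0.01: p ≥ α → fail to reject H₀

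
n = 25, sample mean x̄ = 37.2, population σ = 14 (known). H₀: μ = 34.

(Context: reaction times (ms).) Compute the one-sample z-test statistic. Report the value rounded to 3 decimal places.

test statistic = 1.143

SE = σ/√n = 14/√25 = 2.8000
z = (x̄−μ₀)/SE = (37.2−34)/2.8000 = 1.1429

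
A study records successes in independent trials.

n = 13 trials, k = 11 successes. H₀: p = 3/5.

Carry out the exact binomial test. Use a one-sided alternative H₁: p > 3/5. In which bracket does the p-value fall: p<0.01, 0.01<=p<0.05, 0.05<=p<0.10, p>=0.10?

Exact binomial: n=13, k=11, p₀=3/5=0.6000
P(X≥11) from Σ C(n,i)·p₀^i·(1−p₀)^(n−i)
p-value (one-sided, H₁ greater) = 0.05790
→ bracket: 0.05<=p<0.10

p-value bracket: 0.05<=p<0.10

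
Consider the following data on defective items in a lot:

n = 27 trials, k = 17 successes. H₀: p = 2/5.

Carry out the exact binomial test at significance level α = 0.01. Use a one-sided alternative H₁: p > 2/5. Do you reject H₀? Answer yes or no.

Exact binomial: n=27, k=17, p₀=2/5=0.4000
P(X≥17) from Σ C(n,i)·p₀^i·(1−p₀)^(n−i)
p-value (one-sided, H₁ greater) = 0.01338
At α=0.01: p ≥ α → fail to reject H₀

reject H₀: no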